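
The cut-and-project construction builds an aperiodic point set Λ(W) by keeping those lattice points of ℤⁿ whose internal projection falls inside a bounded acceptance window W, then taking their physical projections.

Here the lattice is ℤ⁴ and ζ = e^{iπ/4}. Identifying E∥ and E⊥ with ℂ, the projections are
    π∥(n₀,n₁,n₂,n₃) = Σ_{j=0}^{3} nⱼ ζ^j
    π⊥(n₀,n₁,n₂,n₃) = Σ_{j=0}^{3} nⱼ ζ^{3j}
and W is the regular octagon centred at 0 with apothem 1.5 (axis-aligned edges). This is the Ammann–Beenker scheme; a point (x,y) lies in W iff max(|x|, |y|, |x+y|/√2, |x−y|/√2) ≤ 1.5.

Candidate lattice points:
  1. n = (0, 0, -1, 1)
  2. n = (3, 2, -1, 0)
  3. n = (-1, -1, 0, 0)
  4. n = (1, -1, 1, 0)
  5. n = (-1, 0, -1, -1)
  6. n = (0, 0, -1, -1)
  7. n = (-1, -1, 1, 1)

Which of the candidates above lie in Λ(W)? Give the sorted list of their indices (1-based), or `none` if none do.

Internal map: ζ^{3j} for j=0..3 gives (1,0), (−√2/2,√2/2), (0,−1), (√2/2,√2/2).
#1 (0, 0, -1, 1): internal (0.7071, 1.7071); octagon support 1.7071 vs apothem 1.5 → ∉ W
#2 (3, 2, -1, 0): internal (1.5858, 2.4142); octagon support 2.8284 vs apothem 1.5 → ∉ W
#3 (-1, -1, 0, 0): internal (-0.2929, -0.7071); octagon support 0.7071 vs apothem 1.5 → ∈ W
#4 (1, -1, 1, 0): internal (1.7071, -1.7071); octagon support 2.4142 vs apothem 1.5 → ∉ W
#5 (-1, 0, -1, -1): internal (-1.7071, 0.2929); octagon support 1.7071 vs apothem 1.5 → ∉ W
#6 (0, 0, -1, -1): internal (-0.7071, 0.2929); octagon support 0.7071 vs apothem 1.5 → ∈ W
#7 (-1, -1, 1, 1): internal (0.4142, -1.0000); octagon support 1.0000 vs apothem 1.5 → ∈ W

3, 6, 7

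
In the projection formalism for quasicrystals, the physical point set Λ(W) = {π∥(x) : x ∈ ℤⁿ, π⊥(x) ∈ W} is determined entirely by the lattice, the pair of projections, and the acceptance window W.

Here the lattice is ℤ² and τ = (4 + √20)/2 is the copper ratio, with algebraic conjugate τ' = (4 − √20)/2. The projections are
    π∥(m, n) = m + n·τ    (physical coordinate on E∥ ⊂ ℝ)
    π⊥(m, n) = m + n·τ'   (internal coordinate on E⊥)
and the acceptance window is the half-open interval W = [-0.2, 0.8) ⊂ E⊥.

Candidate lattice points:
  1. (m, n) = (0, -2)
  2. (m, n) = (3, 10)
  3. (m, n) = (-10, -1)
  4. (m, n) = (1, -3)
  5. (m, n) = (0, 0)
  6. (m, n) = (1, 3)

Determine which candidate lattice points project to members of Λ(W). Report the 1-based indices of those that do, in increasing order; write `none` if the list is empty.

τ' = (4−√20)/2 ≈ -0.236068.
#1 (0,-2): internal coord 0 + (-2)·τ' = +0.472136; +0.472136 ∈ [-0.2, 0.8) → IN Λ
#2 (3,10): internal coord 3 + (10)·τ' = +0.639320; +0.639320 ∈ [-0.2, 0.8) → IN Λ
#3 (-10,-1): internal coord -10 + (-1)·τ' = -9.763932; -9.763932 ∉ [-0.2, 0.8) → out
#4 (1,-3): internal coord 1 + (-3)·τ' = +1.708204; +1.708204 ∉ [-0.2, 0.8) → out
#5 (0,0): internal coord 0 + (0)·τ' = +0.000000; +0.000000 ∈ [-0.2, 0.8) → IN Λ
#6 (1,3): internal coord 1 + (3)·τ' = +0.291796; +0.291796 ∈ [-0.2, 0.8) → IN Λ

1, 2, 5, 6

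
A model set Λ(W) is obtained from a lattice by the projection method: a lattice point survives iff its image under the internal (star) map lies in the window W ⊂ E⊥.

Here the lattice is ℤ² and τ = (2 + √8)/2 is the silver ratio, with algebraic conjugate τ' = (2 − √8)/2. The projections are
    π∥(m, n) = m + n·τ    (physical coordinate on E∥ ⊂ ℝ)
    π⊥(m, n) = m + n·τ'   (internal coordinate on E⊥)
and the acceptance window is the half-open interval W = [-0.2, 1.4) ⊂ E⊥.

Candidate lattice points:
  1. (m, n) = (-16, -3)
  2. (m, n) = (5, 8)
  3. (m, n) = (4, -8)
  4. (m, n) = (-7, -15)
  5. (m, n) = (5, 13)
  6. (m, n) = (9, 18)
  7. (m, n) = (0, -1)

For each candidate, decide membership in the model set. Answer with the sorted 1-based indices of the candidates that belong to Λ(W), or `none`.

7

Numerically τ ≈ 2.414214 and τ' = −1/τ ≈ -0.414214.
[1] lift (-16,-3): star map gives -14.757359; window check -0.2 ≤ -14.757359 < 1.4 is false → out
[2] lift (5,8): star map gives 1.686292; window check -0.2 ≤ 1.686292 < 1.4 is false → out
[3] lift (4,-8): star map gives 7.313708; window check -0.2 ≤ 7.313708 < 1.4 is false → out
[4] lift (-7,-15): star map gives -0.786797; window check -0.2 ≤ -0.786797 < 1.4 is false → out
[5] lift (5,13): star map gives -0.384776; window check -0.2 ≤ -0.384776 < 1.4 is false → out
[6] lift (9,18): star map gives 1.544156; window check -0.2 ≤ 1.544156 < 1.4 is false → out
[7] lift (0,-1): star map gives 0.414214; window check -0.2 ≤ 0.414214 < 1.4 is true → IN Λ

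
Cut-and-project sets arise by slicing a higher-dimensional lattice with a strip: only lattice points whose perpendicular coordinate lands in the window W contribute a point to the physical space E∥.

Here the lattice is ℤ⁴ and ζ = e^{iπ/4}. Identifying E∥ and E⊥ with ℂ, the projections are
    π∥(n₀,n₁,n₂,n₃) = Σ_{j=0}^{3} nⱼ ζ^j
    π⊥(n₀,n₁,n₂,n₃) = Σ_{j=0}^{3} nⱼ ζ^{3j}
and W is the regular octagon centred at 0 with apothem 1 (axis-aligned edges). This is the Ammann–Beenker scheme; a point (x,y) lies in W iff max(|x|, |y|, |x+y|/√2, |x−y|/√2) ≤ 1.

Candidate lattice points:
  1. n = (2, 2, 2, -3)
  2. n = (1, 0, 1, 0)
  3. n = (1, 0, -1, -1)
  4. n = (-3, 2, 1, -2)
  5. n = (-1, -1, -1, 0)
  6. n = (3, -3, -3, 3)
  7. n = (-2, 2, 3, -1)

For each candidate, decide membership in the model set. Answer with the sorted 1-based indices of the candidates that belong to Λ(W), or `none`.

3, 5

π⊥(n) = n₀ + n₁ζ³ + n₂ζ⁶ + n₃ζ⁹ where ζ = e^{iπ/4}.
#1 (2, 2, 2, -3): internal (-1.53553, -2.70711); octagon support 3.00000 vs apothem 1 → ∉ W
#2 (1, 0, 1, 0): internal (1.00000, -1.00000); octagon support 1.41421 vs apothem 1 → ∉ W
#3 (1, 0, -1, -1): internal (0.29289, 0.29289); octagon support 0.41421 vs apothem 1 → ∈ W
#4 (-3, 2, 1, -2): internal (-5.82843, -1.00000); octagon support 5.82843 vs apothem 1 → ∉ W
#5 (-1, -1, -1, 0): internal (-0.29289, 0.29289); octagon support 0.41421 vs apothem 1 → ∈ W
#6 (3, -3, -3, 3): internal (7.24264, 3.00000); octagon support 7.24264 vs apothem 1 → ∉ W
#7 (-2, 2, 3, -1): internal (-4.12132, -2.29289); octagon support 4.53553 vs apothem 1 → ∉ W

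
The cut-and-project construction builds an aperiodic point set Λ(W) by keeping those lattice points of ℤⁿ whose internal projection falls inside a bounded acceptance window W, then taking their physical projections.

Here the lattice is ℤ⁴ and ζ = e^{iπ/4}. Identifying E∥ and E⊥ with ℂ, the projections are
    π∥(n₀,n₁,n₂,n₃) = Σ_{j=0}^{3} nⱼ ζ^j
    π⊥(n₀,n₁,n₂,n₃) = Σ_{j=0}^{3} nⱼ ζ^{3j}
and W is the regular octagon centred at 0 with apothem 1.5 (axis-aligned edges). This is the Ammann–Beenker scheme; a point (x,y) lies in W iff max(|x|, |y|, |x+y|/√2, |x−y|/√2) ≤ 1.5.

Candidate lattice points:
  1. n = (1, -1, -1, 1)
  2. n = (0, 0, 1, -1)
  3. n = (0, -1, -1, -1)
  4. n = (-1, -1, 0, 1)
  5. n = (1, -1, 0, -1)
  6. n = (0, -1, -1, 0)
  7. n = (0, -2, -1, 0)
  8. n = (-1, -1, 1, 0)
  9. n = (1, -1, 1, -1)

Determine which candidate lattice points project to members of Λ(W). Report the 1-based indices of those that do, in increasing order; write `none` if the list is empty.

3, 4, 6, 7

Internal map: ζ^{3j} for j=0..3 gives (1,0), (−√2/2,√2/2), (0,−1), (√2/2,√2/2).
candidate 1: n = (1, -1, -1, 1) → π⊥ ≈ (+2.41421, +1.00000); max(|x|,|y|,|x±y|/√2) = 2.41421 > 1.5 ⇒ ∉ W
candidate 2: n = (0, 0, 1, -1) → π⊥ ≈ (-0.70711, -1.70711); max(|x|,|y|,|x±y|/√2) = 1.70711 > 1.5 ⇒ ∉ W
candidate 3: n = (0, -1, -1, -1) → π⊥ ≈ (+0.00000, -0.41421); max(|x|,|y|,|x±y|/√2) = 0.41421 ≤ 1.5 ⇒ ∈ W
candidate 4: n = (-1, -1, 0, 1) → π⊥ ≈ (+0.41421, +0.00000); max(|x|,|y|,|x±y|/√2) = 0.41421 ≤ 1.5 ⇒ ∈ W
candidate 5: n = (1, -1, 0, -1) → π⊥ ≈ (+1.00000, -1.41421); max(|x|,|y|,|x±y|/√2) = 1.70711 > 1.5 ⇒ ∉ W
candidate 6: n = (0, -1, -1, 0) → π⊥ ≈ (+0.70711, +0.29289); max(|x|,|y|,|x±y|/√2) = 0.70711 ≤ 1.5 ⇒ ∈ W
candidate 7: n = (0, -2, -1, 0) → π⊥ ≈ (+1.41421, -0.41421); max(|x|,|y|,|x±y|/√2) = 1.41421 ≤ 1.5 ⇒ ∈ W
candidate 8: n = (-1, -1, 1, 0) → π⊥ ≈ (-0.29289, -1.70711); max(|x|,|y|,|x±y|/√2) = 1.70711 > 1.5 ⇒ ∉ W
candidate 9: n = (1, -1, 1, -1) → π⊥ ≈ (+1.00000, -2.41421); max(|x|,|y|,|x±y|/√2) = 2.41421 > 1.5 ⇒ ∉ W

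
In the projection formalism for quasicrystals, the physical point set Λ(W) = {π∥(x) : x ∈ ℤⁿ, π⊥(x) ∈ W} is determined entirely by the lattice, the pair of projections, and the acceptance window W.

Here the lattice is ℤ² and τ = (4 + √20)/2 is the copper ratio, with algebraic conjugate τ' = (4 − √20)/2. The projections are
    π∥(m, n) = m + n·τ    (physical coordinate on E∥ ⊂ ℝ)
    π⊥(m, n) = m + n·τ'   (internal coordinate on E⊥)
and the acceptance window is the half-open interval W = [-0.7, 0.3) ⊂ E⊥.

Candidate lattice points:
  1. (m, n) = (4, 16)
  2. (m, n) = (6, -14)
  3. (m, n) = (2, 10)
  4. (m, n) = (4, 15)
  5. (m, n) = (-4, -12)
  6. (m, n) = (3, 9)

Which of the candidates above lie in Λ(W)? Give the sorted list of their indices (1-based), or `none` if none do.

1, 3

Compute τ' = (4−√20)/2 = -0.23607, so π⊥(m,n) = m -0.23607·n.
[1] lift (4,16): star map gives 0.22291; window check -0.7 ≤ 0.22291 < 0.3 is true → IN Λ
[2] lift (6,-14): star map gives 9.30495; window check -0.7 ≤ 9.30495 < 0.3 is false → out
[3] lift (2,10): star map gives -0.36068; window check -0.7 ≤ -0.36068 < 0.3 is true → IN Λ
[4] lift (4,15): star map gives 0.45898; window check -0.7 ≤ 0.45898 < 0.3 is false → out
[5] lift (-4,-12): star map gives -1.16718; window check -0.7 ≤ -1.16718 < 0.3 is false → out
[6] lift (3,9): star map gives 0.87539; window check -0.7 ≤ 0.87539 < 0.3 is false → out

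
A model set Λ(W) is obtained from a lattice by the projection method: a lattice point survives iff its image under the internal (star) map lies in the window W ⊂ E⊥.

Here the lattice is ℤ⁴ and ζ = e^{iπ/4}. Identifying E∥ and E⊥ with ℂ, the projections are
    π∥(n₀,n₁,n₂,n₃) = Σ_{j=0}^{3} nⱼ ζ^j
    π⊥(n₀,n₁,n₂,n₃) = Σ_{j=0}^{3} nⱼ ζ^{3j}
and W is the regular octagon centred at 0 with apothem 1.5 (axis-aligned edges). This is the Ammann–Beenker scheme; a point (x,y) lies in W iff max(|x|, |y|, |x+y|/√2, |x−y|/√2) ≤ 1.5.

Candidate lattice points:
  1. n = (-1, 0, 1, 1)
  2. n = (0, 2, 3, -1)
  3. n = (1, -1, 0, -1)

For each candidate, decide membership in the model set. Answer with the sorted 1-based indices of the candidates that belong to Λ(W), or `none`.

1

Internal map: ζ^{3j} for j=0..3 gives (1,0), (−√2/2,√2/2), (0,−1), (√2/2,√2/2).
candidate 1: n = (-1, 0, 1, 1) → π⊥ ≈ (-0.29289, -0.29289); max(|x|,|y|,|x±y|/√2) = 0.41421 ≤ 1.5 ⇒ ∈ W
candidate 2: n = (0, 2, 3, -1) → π⊥ ≈ (-2.12132, -2.29289); max(|x|,|y|,|x±y|/√2) = 3.12132 > 1.5 ⇒ ∉ W
candidate 3: n = (1, -1, 0, -1) → π⊥ ≈ (+1.00000, -1.41421); max(|x|,|y|,|x±y|/√2) = 1.70711 > 1.5 ⇒ ∉ W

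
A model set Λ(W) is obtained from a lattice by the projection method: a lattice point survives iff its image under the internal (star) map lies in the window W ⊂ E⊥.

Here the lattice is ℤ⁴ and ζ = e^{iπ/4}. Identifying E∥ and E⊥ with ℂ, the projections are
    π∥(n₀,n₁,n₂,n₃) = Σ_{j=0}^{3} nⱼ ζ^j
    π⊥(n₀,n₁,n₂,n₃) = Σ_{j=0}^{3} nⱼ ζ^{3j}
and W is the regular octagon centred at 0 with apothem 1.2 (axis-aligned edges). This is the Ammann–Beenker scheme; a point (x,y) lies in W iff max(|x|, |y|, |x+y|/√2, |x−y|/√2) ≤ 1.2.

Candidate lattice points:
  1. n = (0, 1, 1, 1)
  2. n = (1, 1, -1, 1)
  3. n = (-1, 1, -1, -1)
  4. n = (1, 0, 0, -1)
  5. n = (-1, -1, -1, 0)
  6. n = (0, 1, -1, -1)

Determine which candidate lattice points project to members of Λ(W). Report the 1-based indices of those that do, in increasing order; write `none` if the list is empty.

π⊥(n) = n₀ + n₁ζ³ + n₂ζ⁶ + n₃ζ⁹ where ζ = e^{iπ/4}.
#1 (0, 1, 1, 1): internal (0.0000, 0.4142); octagon support 0.4142 vs apothem 1.2 → ∈ W
#2 (1, 1, -1, 1): internal (1.0000, 2.4142); octagon support 2.4142 vs apothem 1.2 → ∉ W
#3 (-1, 1, -1, -1): internal (-2.4142, 1.0000); octagon support 2.4142 vs apothem 1.2 → ∉ W
#4 (1, 0, 0, -1): internal (0.2929, -0.7071); octagon support 0.7071 vs apothem 1.2 → ∈ W
#5 (-1, -1, -1, 0): internal (-0.2929, 0.2929); octagon support 0.4142 vs apothem 1.2 → ∈ W
#6 (0, 1, -1, -1): internal (-1.4142, 1.0000); octagon support 1.7071 vs apothem 1.2 → ∉ W

1, 4, 5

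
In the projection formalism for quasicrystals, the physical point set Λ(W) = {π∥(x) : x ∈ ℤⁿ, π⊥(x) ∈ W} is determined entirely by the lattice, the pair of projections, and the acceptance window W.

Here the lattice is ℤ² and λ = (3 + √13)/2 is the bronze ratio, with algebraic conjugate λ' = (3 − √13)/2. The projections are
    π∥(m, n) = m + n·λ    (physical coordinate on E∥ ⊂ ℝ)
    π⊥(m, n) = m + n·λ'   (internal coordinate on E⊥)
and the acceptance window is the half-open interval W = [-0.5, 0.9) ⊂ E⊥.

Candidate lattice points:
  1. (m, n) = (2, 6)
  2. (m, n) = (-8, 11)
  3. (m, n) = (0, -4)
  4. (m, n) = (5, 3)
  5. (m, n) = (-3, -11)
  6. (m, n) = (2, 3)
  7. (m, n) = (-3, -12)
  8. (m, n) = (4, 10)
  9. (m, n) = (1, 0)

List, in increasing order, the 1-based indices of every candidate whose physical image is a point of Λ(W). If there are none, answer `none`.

1, 5, 7

Compute λ' = (3−√13)/2 = -0.3028, so π⊥(m,n) = m -0.3028·n.
candidate 1: (m,n)=(2,6) → π∥ = 2+6·λ ≈ 21.8167, π⊥ = 2+6·λ' ≈ 0.1833 ∈ [-0.5, 0.9) ⇒ IN Λ
candidate 2: (m,n)=(-8,11) → π∥ = -8+11·λ ≈ 28.3305, π⊥ = -8+11·λ' ≈ -11.3305 ∉ [-0.5, 0.9) ⇒ out
candidate 3: (m,n)=(0,-4) → π∥ = 0-4·λ ≈ -13.2111, π⊥ = 0-4·λ' ≈ 1.2111 ∉ [-0.5, 0.9) ⇒ out
candidate 4: (m,n)=(5,3) → π∥ = 5+3·λ ≈ 14.9083, π⊥ = 5+3·λ' ≈ 4.0917 ∉ [-0.5, 0.9) ⇒ out
candidate 5: (m,n)=(-3,-11) → π∥ = -3-11·λ ≈ -39.3305, π⊥ = -3-11·λ' ≈ 0.3305 ∈ [-0.5, 0.9) ⇒ IN Λ
candidate 6: (m,n)=(2,3) → π∥ = 2+3·λ ≈ 11.9083, π⊥ = 2+3·λ' ≈ 1.0917 ∉ [-0.5, 0.9) ⇒ out
candidate 7: (m,n)=(-3,-12) → π∥ = -3-12·λ ≈ -42.6333, π⊥ = -3-12·λ' ≈ 0.6333 ∈ [-0.5, 0.9) ⇒ IN Λ
candidate 8: (m,n)=(4,10) → π∥ = 4+10·λ ≈ 37.0278, π⊥ = 4+10·λ' ≈ 0.9722 ∉ [-0.5, 0.9) ⇒ out
candidate 9: (m,n)=(1,0) → π∥ = 1+0·λ ≈ 1.0000, π⊥ = 1+0·λ' ≈ 1.0000 ∉ [-0.5, 0.9) ⇒ out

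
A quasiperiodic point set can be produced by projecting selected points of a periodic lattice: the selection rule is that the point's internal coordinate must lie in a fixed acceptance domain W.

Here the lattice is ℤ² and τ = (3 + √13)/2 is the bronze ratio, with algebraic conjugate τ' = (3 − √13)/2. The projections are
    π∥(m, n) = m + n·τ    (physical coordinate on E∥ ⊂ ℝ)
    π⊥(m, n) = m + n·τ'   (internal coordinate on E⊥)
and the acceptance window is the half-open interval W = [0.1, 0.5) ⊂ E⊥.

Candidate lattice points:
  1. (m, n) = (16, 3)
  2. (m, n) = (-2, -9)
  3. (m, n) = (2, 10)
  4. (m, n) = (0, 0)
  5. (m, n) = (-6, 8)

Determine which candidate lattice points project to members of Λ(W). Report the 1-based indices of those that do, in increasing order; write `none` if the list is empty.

none

Compute τ' = (3−√13)/2 = -0.30278, so π⊥(m,n) = m -0.30278·n.
#1 (16,3): internal coord 16 + (3)·τ' = +15.09167; +15.09167 ∉ [0.1, 0.5) → out
#2 (-2,-9): internal coord -2 + (-9)·τ' = +0.72498; +0.72498 ∉ [0.1, 0.5) → out
#3 (2,10): internal coord 2 + (10)·τ' = -1.02776; -1.02776 ∉ [0.1, 0.5) → out
#4 (0,0): internal coord 0 + (0)·τ' = +0.00000; +0.00000 ∉ [0.1, 0.5) → out
#5 (-6,8): internal coord -6 + (8)·τ' = -8.42221; -8.42221 ∉ [0.1, 0.5) → out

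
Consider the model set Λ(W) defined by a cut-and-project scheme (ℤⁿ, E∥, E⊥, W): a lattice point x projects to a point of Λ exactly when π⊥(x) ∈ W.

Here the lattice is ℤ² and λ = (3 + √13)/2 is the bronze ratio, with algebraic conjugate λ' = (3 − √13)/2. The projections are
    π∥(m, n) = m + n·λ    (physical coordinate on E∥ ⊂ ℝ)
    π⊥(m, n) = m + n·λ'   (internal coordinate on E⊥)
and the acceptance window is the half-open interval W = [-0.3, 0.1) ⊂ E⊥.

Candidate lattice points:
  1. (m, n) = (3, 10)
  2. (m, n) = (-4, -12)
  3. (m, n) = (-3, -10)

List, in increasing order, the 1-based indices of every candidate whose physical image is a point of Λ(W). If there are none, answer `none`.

λ' = (3−√13)/2 ≈ -0.30278.
[1] lift (3,10): star map gives -0.02776; window check -0.3 ≤ -0.02776 < 0.1 is true → IN Λ
[2] lift (-4,-12): star map gives -0.36669; window check -0.3 ≤ -0.36669 < 0.1 is false → out
[3] lift (-3,-10): star map gives 0.02776; window check -0.3 ≤ 0.02776 < 0.1 is true → IN Λ

1, 3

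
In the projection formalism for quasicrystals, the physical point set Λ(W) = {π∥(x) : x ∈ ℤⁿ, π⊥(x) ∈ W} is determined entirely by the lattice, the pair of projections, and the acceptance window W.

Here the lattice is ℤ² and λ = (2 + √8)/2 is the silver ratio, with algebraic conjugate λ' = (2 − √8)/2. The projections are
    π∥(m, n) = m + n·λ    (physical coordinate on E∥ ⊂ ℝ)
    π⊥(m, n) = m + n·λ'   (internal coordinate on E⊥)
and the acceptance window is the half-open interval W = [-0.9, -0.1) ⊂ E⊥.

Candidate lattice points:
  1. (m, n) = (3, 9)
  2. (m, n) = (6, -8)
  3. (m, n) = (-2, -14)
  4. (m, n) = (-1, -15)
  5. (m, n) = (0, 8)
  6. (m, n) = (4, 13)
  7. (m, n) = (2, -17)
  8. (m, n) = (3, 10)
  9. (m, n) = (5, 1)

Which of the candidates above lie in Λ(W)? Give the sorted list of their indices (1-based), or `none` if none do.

1

Compute λ' = (2−√8)/2 = -0.41421, so π⊥(m,n) = m -0.41421·n.
[1] lift (3,9): star map gives -0.72792; window check -0.9 ≤ -0.72792 < -0.1 is true → IN Λ
[2] lift (6,-8): star map gives 9.31371; window check -0.9 ≤ 9.31371 < -0.1 is false → out
[3] lift (-2,-14): star map gives 3.79899; window check -0.9 ≤ 3.79899 < -0.1 is false → out
[4] lift (-1,-15): star map gives 5.21320; window check -0.9 ≤ 5.21320 < -0.1 is false → out
[5] lift (0,8): star map gives -3.31371; window check -0.9 ≤ -3.31371 < -0.1 is false → out
[6] lift (4,13): star map gives -1.38478; window check -0.9 ≤ -1.38478 < -0.1 is false → out
[7] lift (2,-17): star map gives 9.04163; window check -0.9 ≤ 9.04163 < -0.1 is false → out
[8] lift (3,10): star map gives -1.14214; window check -0.9 ≤ -1.14214 < -0.1 is false → out
[9] lift (5,1): star map gives 4.58579; window check -0.9 ≤ 4.58579 < -0.1 is false → out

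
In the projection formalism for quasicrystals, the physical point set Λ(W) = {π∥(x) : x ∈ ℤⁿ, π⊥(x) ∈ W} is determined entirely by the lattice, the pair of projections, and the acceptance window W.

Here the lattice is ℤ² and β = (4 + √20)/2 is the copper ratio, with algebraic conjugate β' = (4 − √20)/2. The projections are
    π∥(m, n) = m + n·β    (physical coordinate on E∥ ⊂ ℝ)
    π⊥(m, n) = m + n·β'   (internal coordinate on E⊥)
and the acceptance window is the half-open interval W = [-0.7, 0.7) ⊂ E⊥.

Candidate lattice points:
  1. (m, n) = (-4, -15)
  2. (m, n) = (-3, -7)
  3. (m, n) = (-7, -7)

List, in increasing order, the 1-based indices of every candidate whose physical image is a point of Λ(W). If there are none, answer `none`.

Numerically β ≈ 4.236068 and β' = −1/β ≈ -0.236068.
[1] lift (-4,-15): star map gives -0.458980; window check -0.7 ≤ -0.458980 < 0.7 is true → IN Λ
[2] lift (-3,-7): star map gives -1.347524; window check -0.7 ≤ -1.347524 < 0.7 is false → out
[3] lift (-7,-7): star map gives -5.347524; window check -0.7 ≤ -5.347524 < 0.7 is false → out

1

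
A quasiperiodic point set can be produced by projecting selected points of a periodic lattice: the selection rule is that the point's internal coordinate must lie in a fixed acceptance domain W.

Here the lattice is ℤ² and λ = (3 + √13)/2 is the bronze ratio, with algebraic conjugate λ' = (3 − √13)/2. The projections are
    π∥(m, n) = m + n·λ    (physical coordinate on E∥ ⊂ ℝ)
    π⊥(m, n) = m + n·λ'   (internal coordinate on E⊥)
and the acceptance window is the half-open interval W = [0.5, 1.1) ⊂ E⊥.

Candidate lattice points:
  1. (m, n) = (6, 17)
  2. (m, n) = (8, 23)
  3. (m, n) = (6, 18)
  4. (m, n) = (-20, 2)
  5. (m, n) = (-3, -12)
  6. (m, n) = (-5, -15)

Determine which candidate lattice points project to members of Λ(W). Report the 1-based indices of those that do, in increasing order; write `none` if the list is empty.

Compute λ' = (3−√13)/2 = -0.30278, so π⊥(m,n) = m -0.30278·n.
[1] lift (6,17): star map gives 0.85281; window check 0.5 ≤ 0.85281 < 1.1 is true → IN Λ
[2] lift (8,23): star map gives 1.03616; window check 0.5 ≤ 1.03616 < 1.1 is true → IN Λ
[3] lift (6,18): star map gives 0.55004; window check 0.5 ≤ 0.55004 < 1.1 is true → IN Λ
[4] lift (-20,2): star map gives -20.60555; window check 0.5 ≤ -20.60555 < 1.1 is false → out
[5] lift (-3,-12): star map gives 0.63331; window check 0.5 ≤ 0.63331 < 1.1 is true → IN Λ
[6] lift (-5,-15): star map gives -0.45837; window check 0.5 ≤ -0.45837 < 1.1 is false → out

1, 2, 3, 5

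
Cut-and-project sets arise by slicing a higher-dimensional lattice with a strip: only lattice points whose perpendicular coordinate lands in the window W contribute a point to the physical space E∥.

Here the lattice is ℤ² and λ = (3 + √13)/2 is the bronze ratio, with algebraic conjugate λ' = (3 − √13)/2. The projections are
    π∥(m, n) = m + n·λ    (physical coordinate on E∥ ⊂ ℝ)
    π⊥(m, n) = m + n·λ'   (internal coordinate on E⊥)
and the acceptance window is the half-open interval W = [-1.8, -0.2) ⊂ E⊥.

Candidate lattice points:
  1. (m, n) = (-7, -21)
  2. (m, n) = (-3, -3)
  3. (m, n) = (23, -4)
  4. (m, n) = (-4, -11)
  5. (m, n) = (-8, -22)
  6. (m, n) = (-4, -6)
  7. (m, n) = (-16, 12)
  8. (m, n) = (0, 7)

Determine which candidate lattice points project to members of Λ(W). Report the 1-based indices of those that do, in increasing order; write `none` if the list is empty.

1, 4, 5

Compute λ' = (3−√13)/2 = -0.30278, so π⊥(m,n) = m -0.30278·n.
candidate 1: (m,n)=(-7,-21) → π∥ = -7-21·λ ≈ -76.35829, π⊥ = -7-21·λ' ≈ -0.64171 ∈ [-1.8, -0.2) ⇒ IN Λ
candidate 2: (m,n)=(-3,-3) → π∥ = -3-3·λ ≈ -12.90833, π⊥ = -3-3·λ' ≈ -2.09167 ∉ [-1.8, -0.2) ⇒ out
candidate 3: (m,n)=(23,-4) → π∥ = 23-4·λ ≈ 9.78890, π⊥ = 23-4·λ' ≈ 24.21110 ∉ [-1.8, -0.2) ⇒ out
candidate 4: (m,n)=(-4,-11) → π∥ = -4-11·λ ≈ -40.33053, π⊥ = -4-11·λ' ≈ -0.66947 ∈ [-1.8, -0.2) ⇒ IN Λ
candidate 5: (m,n)=(-8,-22) → π∥ = -8-22·λ ≈ -80.66106, π⊥ = -8-22·λ' ≈ -1.33894 ∈ [-1.8, -0.2) ⇒ IN Λ
candidate 6: (m,n)=(-4,-6) → π∥ = -4-6·λ ≈ -23.81665, π⊥ = -4-6·λ' ≈ -2.18335 ∉ [-1.8, -0.2) ⇒ out
candidate 7: (m,n)=(-16,12) → π∥ = -16+12·λ ≈ 23.63331, π⊥ = -16+12·λ' ≈ -19.63331 ∉ [-1.8, -0.2) ⇒ out
candidate 8: (m,n)=(0,7) → π∥ = 0+7·λ ≈ 23.11943, π⊥ = 0+7·λ' ≈ -2.11943 ∉ [-1.8, -0.2) ⇒ out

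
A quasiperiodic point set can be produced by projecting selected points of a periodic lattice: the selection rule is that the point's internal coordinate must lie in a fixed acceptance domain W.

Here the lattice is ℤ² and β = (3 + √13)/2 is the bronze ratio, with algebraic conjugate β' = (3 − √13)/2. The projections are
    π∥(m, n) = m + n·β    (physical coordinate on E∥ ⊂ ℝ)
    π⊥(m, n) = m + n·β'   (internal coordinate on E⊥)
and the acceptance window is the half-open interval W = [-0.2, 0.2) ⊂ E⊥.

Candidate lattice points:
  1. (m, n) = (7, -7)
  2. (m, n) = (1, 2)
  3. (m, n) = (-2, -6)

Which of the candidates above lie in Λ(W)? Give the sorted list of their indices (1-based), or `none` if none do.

β' = (3−√13)/2 ≈ -0.302776.
[1] lift (7,-7): star map gives 9.119429; window check -0.2 ≤ 9.119429 < 0.2 is false → out
[2] lift (1,2): star map gives 0.394449; window check -0.2 ≤ 0.394449 < 0.2 is false → out
[3] lift (-2,-6): star map gives -0.183346; window check -0.2 ≤ -0.183346 < 0.2 is true → IN Λ

3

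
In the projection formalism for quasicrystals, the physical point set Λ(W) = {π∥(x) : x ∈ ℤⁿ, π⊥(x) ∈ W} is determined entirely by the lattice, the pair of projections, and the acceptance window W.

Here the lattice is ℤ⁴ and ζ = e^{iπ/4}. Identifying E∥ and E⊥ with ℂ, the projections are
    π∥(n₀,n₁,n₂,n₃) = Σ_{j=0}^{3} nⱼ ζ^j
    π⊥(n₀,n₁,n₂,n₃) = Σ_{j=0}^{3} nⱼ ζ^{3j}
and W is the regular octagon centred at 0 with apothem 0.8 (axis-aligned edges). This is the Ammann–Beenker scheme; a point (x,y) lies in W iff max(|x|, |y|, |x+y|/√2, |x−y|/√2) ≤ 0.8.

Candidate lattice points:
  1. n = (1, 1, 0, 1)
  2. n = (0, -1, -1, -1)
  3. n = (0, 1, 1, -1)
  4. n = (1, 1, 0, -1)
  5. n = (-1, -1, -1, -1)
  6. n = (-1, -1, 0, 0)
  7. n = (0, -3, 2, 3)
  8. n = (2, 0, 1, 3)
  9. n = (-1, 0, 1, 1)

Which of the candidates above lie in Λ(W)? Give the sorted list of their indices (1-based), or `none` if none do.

2, 4, 6, 9

With ζ = e^{iπ/4} the internal vectors are ζ^0,ζ^3,ζ^6,ζ^9.
#1 (1, 1, 0, 1): internal (1.0000, 1.4142); octagon support 1.7071 vs apothem 0.8 → ∉ W
#2 (0, -1, -1, -1): internal (0.0000, -0.4142); octagon support 0.4142 vs apothem 0.8 → ∈ W
#3 (0, 1, 1, -1): internal (-1.4142, -1.0000); octagon support 1.7071 vs apothem 0.8 → ∉ W
#4 (1, 1, 0, -1): internal (-0.4142, 0.0000); octagon support 0.4142 vs apothem 0.8 → ∈ W
#5 (-1, -1, -1, -1): internal (-1.0000, -0.4142); octagon support 1.0000 vs apothem 0.8 → ∉ W
#6 (-1, -1, 0, 0): internal (-0.2929, -0.7071); octagon support 0.7071 vs apothem 0.8 → ∈ W
#7 (0, -3, 2, 3): internal (4.2426, -2.0000); octagon support 4.4142 vs apothem 0.8 → ∉ W
#8 (2, 0, 1, 3): internal (4.1213, 1.1213); octagon support 4.1213 vs apothem 0.8 → ∉ W
#9 (-1, 0, 1, 1): internal (-0.2929, -0.2929); octagon support 0.4142 vs apothem 0.8 → ∈ W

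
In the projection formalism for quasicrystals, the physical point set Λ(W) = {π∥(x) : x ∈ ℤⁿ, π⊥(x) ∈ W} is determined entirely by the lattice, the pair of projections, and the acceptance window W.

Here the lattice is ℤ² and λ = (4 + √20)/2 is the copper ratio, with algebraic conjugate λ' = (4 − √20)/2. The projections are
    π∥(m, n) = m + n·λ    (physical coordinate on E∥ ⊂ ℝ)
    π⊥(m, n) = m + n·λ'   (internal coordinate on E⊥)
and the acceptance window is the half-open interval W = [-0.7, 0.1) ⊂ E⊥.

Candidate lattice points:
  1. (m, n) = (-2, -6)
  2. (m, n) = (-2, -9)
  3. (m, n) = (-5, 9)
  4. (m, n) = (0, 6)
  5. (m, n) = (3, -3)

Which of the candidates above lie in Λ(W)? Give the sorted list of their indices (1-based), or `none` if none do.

λ' = (4−√20)/2 ≈ -0.23607.
[1] lift (-2,-6): star map gives -0.58359; window check -0.7 ≤ -0.58359 < 0.1 is true → IN Λ
[2] lift (-2,-9): star map gives 0.12461; window check -0.7 ≤ 0.12461 < 0.1 is false → out
[3] lift (-5,9): star map gives -7.12461; window check -0.7 ≤ -7.12461 < 0.1 is false → out
[4] lift (0,6): star map gives -1.41641; window check -0.7 ≤ -1.41641 < 0.1 is false → out
[5] lift (3,-3): star map gives 3.70820; window check -0.7 ≤ 3.70820 < 0.1 is false → out

1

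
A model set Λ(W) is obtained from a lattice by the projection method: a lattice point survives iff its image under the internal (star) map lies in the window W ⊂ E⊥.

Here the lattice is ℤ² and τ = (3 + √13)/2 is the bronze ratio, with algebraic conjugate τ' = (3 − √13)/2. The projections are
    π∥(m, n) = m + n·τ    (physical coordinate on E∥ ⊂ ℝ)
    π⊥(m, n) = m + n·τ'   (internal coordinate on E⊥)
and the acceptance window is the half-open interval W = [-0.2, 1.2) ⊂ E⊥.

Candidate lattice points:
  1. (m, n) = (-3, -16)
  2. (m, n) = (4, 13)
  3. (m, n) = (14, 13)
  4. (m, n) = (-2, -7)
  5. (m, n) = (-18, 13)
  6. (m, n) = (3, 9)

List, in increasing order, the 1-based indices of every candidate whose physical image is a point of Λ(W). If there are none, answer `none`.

Numerically τ ≈ 3.302776 and τ' = −1/τ ≈ -0.302776.
#1 (-3,-16): internal coord -3 + (-16)·τ' = +1.844410; +1.844410 ∉ [-0.2, 1.2) → out
#2 (4,13): internal coord 4 + (13)·τ' = +0.063917; +0.063917 ∈ [-0.2, 1.2) → IN Λ
#3 (14,13): internal coord 14 + (13)·τ' = +10.063917; +10.063917 ∉ [-0.2, 1.2) → out
#4 (-2,-7): internal coord -2 + (-7)·τ' = +0.119429; +0.119429 ∈ [-0.2, 1.2) → IN Λ
#5 (-18,13): internal coord -18 + (13)·τ' = -21.936083; -21.936083 ∉ [-0.2, 1.2) → out
#6 (3,9): internal coord 3 + (9)·τ' = +0.275019; +0.275019 ∈ [-0.2, 1.2) → IN Λ

2, 4, 6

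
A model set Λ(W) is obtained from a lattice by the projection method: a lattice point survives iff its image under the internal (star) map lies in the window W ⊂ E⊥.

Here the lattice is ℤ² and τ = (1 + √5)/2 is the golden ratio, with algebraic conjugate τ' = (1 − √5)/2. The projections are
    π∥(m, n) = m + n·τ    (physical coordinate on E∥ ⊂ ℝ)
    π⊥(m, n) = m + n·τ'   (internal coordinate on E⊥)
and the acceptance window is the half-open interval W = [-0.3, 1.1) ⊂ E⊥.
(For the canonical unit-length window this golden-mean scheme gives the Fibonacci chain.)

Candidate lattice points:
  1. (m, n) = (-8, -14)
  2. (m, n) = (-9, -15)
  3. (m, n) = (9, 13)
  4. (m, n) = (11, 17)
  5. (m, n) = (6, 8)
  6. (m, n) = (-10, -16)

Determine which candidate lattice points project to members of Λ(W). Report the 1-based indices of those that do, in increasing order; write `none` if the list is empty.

1, 2, 3, 4, 5, 6

Compute τ' = (1−√5)/2 = -0.61803, so π⊥(m,n) = m -0.61803·n.
#1 (-8,-14): internal coord -8 + (-14)·τ' = +0.65248; +0.65248 ∈ [-0.3, 1.1) → IN Λ
#2 (-9,-15): internal coord -9 + (-15)·τ' = +0.27051; +0.27051 ∈ [-0.3, 1.1) → IN Λ
#3 (9,13): internal coord 9 + (13)·τ' = +0.96556; +0.96556 ∈ [-0.3, 1.1) → IN Λ
#4 (11,17): internal coord 11 + (17)·τ' = +0.49342; +0.49342 ∈ [-0.3, 1.1) → IN Λ
#5 (6,8): internal coord 6 + (8)·τ' = +1.05573; +1.05573 ∈ [-0.3, 1.1) → IN Λ
#6 (-10,-16): internal coord -10 + (-16)·τ' = -0.11146; -0.11146 ∈ [-0.3, 1.1) → IN Λ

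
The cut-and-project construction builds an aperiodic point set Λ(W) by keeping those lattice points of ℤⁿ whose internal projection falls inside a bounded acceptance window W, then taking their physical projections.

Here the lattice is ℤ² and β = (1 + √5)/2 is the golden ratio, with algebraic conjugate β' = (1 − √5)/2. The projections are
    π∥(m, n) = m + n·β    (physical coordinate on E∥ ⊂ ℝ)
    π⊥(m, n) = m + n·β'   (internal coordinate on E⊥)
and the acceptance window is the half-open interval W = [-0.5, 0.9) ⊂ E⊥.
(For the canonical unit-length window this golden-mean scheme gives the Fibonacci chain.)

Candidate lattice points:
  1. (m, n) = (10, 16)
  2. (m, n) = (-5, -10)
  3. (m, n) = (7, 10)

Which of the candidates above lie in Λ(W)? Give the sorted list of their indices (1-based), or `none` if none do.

1, 3

β' = (1−√5)/2 ≈ -0.618034.
[1] lift (10,16): star map gives 0.111456; window check -0.5 ≤ 0.111456 < 0.9 is true → IN Λ
[2] lift (-5,-10): star map gives 1.180340; window check -0.5 ≤ 1.180340 < 0.9 is false → out
[3] lift (7,10): star map gives 0.819660; window check -0.5 ≤ 0.819660 < 0.9 is true → IN Λ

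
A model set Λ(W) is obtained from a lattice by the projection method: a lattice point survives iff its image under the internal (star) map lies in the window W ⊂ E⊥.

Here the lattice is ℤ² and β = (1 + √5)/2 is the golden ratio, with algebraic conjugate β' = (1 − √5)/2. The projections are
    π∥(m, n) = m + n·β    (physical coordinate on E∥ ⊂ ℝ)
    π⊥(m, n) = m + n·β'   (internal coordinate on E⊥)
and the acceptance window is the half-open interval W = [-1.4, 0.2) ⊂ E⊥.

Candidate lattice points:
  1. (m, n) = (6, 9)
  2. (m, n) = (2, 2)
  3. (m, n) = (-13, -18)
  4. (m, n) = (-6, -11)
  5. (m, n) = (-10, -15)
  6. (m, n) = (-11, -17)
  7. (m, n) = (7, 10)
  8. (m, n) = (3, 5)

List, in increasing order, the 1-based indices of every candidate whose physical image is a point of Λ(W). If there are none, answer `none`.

Numerically β ≈ 1.61803 and β' = −1/β ≈ -0.61803.
candidate 1: (m,n)=(6,9) → π∥ = 6+9·β ≈ 20.56231, π⊥ = 6+9·β' ≈ 0.43769 ∉ [-1.4, 0.2) ⇒ out
candidate 2: (m,n)=(2,2) → π∥ = 2+2·β ≈ 5.23607, π⊥ = 2+2·β' ≈ 0.76393 ∉ [-1.4, 0.2) ⇒ out
candidate 3: (m,n)=(-13,-18) → π∥ = -13-18·β ≈ -42.12461, π⊥ = -13-18·β' ≈ -1.87539 ∉ [-1.4, 0.2) ⇒ out
candidate 4: (m,n)=(-6,-11) → π∥ = -6-11·β ≈ -23.79837, π⊥ = -6-11·β' ≈ 0.79837 ∉ [-1.4, 0.2) ⇒ out
candidate 5: (m,n)=(-10,-15) → π∥ = -10-15·β ≈ -34.27051, π⊥ = -10-15·β' ≈ -0.72949 ∈ [-1.4, 0.2) ⇒ IN Λ
candidate 6: (m,n)=(-11,-17) → π∥ = -11-17·β ≈ -38.50658, π⊥ = -11-17·β' ≈ -0.49342 ∈ [-1.4, 0.2) ⇒ IN Λ
candidate 7: (m,n)=(7,10) → π∥ = 7+10·β ≈ 23.18034, π⊥ = 7+10·β' ≈ 0.81966 ∉ [-1.4, 0.2) ⇒ out
candidate 8: (m,n)=(3,5) → π∥ = 3+5·β ≈ 11.09017, π⊥ = 3+5·β' ≈ -0.09017 ∈ [-1.4, 0.2) ⇒ IN Λ

5, 6, 8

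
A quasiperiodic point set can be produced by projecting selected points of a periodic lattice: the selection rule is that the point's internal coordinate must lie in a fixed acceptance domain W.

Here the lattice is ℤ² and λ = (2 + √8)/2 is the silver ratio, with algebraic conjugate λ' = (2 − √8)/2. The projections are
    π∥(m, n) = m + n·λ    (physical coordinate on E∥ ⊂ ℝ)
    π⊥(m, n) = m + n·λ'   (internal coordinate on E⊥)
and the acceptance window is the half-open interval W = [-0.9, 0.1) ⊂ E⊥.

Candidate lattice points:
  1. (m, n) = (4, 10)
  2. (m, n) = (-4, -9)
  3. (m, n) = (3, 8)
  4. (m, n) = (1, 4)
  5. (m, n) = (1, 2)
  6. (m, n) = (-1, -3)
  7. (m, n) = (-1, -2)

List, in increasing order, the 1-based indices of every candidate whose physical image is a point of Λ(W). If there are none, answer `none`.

1, 2, 3, 4, 7

λ' = (2−√8)/2 ≈ -0.4142.
[1] lift (4,10): star map gives -0.1421; window check -0.9 ≤ -0.1421 < 0.1 is true → IN Λ
[2] lift (-4,-9): star map gives -0.2721; window check -0.9 ≤ -0.2721 < 0.1 is true → IN Λ
[3] lift (3,8): star map gives -0.3137; window check -0.9 ≤ -0.3137 < 0.1 is true → IN Λ
[4] lift (1,4): star map gives -0.6569; window check -0.9 ≤ -0.6569 < 0.1 is true → IN Λ
[5] lift (1,2): star map gives 0.1716; window check -0.9 ≤ 0.1716 < 0.1 is false → out
[6] lift (-1,-3): star map gives 0.2426; window check -0.9 ≤ 0.2426 < 0.1 is false → out
[7] lift (-1,-2): star map gives -0.1716; window check -0.9 ≤ -0.1716 < 0.1 is true → IN Λ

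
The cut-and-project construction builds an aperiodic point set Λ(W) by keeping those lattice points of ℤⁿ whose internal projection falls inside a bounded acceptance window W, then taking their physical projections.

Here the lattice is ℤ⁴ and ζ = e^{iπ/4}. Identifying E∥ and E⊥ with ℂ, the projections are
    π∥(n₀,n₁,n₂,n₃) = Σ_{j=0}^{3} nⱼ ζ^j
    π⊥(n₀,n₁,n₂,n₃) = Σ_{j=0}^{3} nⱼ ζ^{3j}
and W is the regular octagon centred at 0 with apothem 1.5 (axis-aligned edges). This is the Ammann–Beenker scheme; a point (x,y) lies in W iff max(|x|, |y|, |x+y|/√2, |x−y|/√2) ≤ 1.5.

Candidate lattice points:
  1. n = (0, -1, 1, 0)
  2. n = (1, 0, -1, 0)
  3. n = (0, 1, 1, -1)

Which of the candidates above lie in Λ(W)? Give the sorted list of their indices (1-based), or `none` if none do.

π⊥(n) = n₀ + n₁ζ³ + n₂ζ⁶ + n₃ζ⁹ where ζ = e^{iπ/4}.
#1 (0, -1, 1, 0): internal (0.7071, -1.7071); octagon support 1.7071 vs apothem 1.5 → ∉ W
#2 (1, 0, -1, 0): internal (1.0000, 1.0000); octagon support 1.4142 vs apothem 1.5 → ∈ W
#3 (0, 1, 1, -1): internal (-1.4142, -1.0000); octagon support 1.7071 vs apothem 1.5 → ∉ W

2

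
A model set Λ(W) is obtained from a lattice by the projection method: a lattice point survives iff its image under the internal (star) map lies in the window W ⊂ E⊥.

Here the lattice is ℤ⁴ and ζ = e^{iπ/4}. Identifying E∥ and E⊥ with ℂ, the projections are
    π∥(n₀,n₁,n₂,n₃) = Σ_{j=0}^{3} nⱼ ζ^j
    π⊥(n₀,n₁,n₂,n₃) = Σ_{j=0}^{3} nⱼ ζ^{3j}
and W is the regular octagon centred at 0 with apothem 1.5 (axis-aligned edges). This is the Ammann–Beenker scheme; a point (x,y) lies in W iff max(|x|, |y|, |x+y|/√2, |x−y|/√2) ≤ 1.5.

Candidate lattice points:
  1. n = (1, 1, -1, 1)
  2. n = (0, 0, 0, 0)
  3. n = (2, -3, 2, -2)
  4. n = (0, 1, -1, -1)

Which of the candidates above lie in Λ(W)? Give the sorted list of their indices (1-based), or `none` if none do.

With ζ = e^{iπ/4} the internal vectors are ζ^0,ζ^3,ζ^6,ζ^9.
#1 (1, 1, -1, 1): internal (1.0000, 2.4142); octagon support 2.4142 vs apothem 1.5 → ∉ W
#2 (0, 0, 0, 0): internal (0.0000, 0.0000); octagon support 0.0000 vs apothem 1.5 → ∈ W
#3 (2, -3, 2, -2): internal (2.7071, -5.5355); octagon support 5.8284 vs apothem 1.5 → ∉ W
#4 (0, 1, -1, -1): internal (-1.4142, 1.0000); octagon support 1.7071 vs apothem 1.5 → ∉ W

2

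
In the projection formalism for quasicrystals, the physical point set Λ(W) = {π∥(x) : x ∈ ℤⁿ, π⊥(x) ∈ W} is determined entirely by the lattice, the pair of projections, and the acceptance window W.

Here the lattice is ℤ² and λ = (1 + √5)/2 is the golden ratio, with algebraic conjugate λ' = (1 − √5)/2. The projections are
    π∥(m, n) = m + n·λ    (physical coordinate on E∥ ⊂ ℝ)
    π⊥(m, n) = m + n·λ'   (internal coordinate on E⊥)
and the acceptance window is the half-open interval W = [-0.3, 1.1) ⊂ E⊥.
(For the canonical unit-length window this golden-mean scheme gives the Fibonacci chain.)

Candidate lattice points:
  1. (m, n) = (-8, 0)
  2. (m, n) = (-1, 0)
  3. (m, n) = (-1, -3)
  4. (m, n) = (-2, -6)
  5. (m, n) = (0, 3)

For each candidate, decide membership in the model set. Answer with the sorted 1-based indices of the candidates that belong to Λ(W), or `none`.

3

λ' = (1−√5)/2 ≈ -0.6180.
[1] lift (-8,0): star map gives -8.0000; window check -0.3 ≤ -8.0000 < 1.1 is false → out
[2] lift (-1,0): star map gives -1.0000; window check -0.3 ≤ -1.0000 < 1.1 is false → out
[3] lift (-1,-3): star map gives 0.8541; window check -0.3 ≤ 0.8541 < 1.1 is true → IN Λ
[4] lift (-2,-6): star map gives 1.7082; window check -0.3 ≤ 1.7082 < 1.1 is false → out
[5] lift (0,3): star map gives -1.8541; window check -0.3 ≤ -1.8541 < 1.1 is false → out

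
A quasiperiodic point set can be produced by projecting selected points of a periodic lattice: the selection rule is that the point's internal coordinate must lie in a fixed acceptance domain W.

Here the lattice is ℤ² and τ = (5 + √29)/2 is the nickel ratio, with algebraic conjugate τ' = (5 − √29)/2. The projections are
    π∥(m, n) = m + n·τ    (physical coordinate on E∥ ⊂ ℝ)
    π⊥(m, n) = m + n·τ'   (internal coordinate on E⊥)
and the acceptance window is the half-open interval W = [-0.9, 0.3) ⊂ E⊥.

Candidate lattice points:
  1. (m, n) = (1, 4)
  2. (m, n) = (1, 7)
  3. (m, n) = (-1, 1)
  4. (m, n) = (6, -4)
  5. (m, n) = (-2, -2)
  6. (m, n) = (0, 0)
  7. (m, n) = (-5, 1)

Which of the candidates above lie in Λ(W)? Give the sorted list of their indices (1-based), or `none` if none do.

Numerically τ ≈ 5.1926 and τ' = −1/τ ≈ -0.1926.
candidate 1: (m,n)=(1,4) → π∥ = 1+4·τ ≈ 21.7703, π⊥ = 1+4·τ' ≈ 0.2297 ∈ [-0.9, 0.3) ⇒ IN Λ
candidate 2: (m,n)=(1,7) → π∥ = 1+7·τ ≈ 37.3481, π⊥ = 1+7·τ' ≈ -0.3481 ∈ [-0.9, 0.3) ⇒ IN Λ
candidate 3: (m,n)=(-1,1) → π∥ = -1+1·τ ≈ 4.1926, π⊥ = -1+1·τ' ≈ -1.1926 ∉ [-0.9, 0.3) ⇒ out
candidate 4: (m,n)=(6,-4) → π∥ = 6-4·τ ≈ -14.7703, π⊥ = 6-4·τ' ≈ 6.7703 ∉ [-0.9, 0.3) ⇒ out
candidate 5: (m,n)=(-2,-2) → π∥ = -2-2·τ ≈ -12.3852, π⊥ = -2-2·τ' ≈ -1.6148 ∉ [-0.9, 0.3) ⇒ out
candidate 6: (m,n)=(0,0) → π∥ = 0+0·τ ≈ 0.0000, π⊥ = 0+0·τ' ≈ 0.0000 ∈ [-0.9, 0.3) ⇒ IN Λ
candidate 7: (m,n)=(-5,1) → π∥ = -5+1·τ ≈ 0.1926, π⊥ = -5+1·τ' ≈ -5.1926 ∉ [-0.9, 0.3) ⇒ out

1, 2, 6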